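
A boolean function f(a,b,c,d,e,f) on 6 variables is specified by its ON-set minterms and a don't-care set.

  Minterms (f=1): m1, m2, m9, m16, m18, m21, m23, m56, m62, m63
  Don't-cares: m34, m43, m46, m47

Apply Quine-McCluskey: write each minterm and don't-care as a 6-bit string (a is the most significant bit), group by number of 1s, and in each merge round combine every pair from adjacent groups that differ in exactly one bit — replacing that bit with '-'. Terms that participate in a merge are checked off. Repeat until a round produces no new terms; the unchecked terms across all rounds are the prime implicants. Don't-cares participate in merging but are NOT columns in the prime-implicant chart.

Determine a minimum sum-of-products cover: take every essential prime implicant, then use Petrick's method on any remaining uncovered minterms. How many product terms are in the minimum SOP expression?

[col 0] 000001*, 000010*, 001001*, 010000*, 010010*, 010101*, 010111*, 100010*, 101011*, 101110*, 101111*, 111000, 111110*, 111111*
[col 1] -00010, 0-0010, 00-001, 0100-0, 0101-1, 1-1110*, 1-1111*, 101-11, 10111-*, 11111-*
[col 2] 1-111-
Prime implicants: -00010, 0-0010, 00-001, 0100-0, 0101-1, 1-111-, 101-11, 111000
PI chart (minterm → PIs covering it):
  1 | 00-001  (sole → essential)
  2 | -00010,0-0010
  9 | 00-001  (sole → essential)
  16 | 0100-0  (sole → essential)
  18 | 0-0010,0100-0
  21 | 0101-1  (sole → essential)
  23 | 0101-1  (sole → essential)
  56 | 111000  (sole → essential)
  62 | 1-111-  (sole → essential)
  63 | 1-111-  (sole → essential)
Essential prime implicants: 00-001, 0100-0, 0101-1, 1-111-, 111000
Petrick residual → -00010
Minimum SOP uses 6 PIs: b'c'd'ef' + a'b'd'e'f + a'bc'd'f' + a'bc'df + acde + abcd'e'f'

6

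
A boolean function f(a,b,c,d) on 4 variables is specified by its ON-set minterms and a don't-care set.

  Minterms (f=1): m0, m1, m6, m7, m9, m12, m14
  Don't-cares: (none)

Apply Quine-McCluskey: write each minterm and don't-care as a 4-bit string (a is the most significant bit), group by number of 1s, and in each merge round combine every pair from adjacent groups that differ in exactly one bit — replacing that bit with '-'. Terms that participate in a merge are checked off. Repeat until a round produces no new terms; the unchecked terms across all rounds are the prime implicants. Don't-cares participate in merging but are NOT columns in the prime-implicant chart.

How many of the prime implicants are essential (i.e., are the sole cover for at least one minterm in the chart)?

Round 0: 0000✓ 0001✓ 0110✓ 0111✓ 1001✓ 1100✓ 1110✓
Round 1: -001 -110 000- 011- 11-0
PIs = {-001, -110, 000-, 011-, 11-0}
Coverage chart:
  m0: 000- ←essential
  m1: -001,000-
  m6: -110,011-
  m7: 011- ←essential
  m9: -001 ←essential
  m12: 11-0 ←essential
  m14: -110,11-0
Essential: -001, 000-, 011-, 11-0

4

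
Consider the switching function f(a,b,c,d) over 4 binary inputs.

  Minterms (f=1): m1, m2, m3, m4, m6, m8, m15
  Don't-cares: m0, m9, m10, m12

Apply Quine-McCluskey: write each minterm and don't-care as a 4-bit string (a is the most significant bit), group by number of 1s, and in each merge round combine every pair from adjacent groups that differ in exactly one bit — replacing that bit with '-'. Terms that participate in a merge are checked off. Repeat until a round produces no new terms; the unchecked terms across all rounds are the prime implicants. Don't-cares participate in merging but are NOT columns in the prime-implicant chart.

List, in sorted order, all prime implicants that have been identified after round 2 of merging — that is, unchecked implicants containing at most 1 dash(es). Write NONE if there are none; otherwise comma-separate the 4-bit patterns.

[col 0] 0000*, 0001*, 0010*, 0011*, 0100*, 0110*, 1000*, 1001*, 1010*, 1100*, 1111
[col 1] -000*, -001*, -010*, -100*, 0-00*, 0-10*, 00-0*, 00-1*, 000-*, 001-*, 01-0*, 1-00*, 10-0*, 100-*
[col 2] --00, -0-0, -00-, 0--0, 00--
Prime implicants: --00, -0-0, -00-, 0--0, 00--, 1111

1111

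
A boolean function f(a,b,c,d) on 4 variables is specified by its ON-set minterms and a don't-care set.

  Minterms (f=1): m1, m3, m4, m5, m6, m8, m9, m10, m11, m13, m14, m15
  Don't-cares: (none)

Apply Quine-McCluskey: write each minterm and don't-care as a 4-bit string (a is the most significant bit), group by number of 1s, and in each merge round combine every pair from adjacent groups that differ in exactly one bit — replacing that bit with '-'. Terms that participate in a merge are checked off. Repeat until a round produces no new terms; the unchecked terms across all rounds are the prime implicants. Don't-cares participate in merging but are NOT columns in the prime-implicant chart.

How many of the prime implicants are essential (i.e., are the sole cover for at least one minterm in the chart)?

Round 0: 0001✓ 0011✓ 0100✓ 0101✓ 0110✓ 1000✓ 1001✓ 1010✓ 1011✓ 1101✓ 1110✓ 1111✓
Round 1: -001✓ -011✓ -101✓ -110 0-01✓ 00-1✓ 01-0 010- 1-01✓ 1-10✓ 1-11✓ 10-0✓ 10-1✓ 100-✓ 101-✓ 11-1✓ 111-✓
Round 2: --01 -0-1 1--1 1-1- 10--
PIs = {--01, -0-1, -110, 01-0, 010-, 1--1, 1-1-, 10--}
Coverage chart:
  m1: --01,-0-1
  m3: -0-1 ←essential
  m4: 01-0,010-
  m5: --01,010-
  m6: -110,01-0
  m8: 10-- ←essential
  m9: --01,-0-1,1--1,10--
  m10: 1-1-,10--
  m11: -0-1,1--1,1-1-,10--
  m13: --01,1--1
  m14: -110,1-1-
  m15: 1--1,1-1-
Essential: -0-1, 10--

2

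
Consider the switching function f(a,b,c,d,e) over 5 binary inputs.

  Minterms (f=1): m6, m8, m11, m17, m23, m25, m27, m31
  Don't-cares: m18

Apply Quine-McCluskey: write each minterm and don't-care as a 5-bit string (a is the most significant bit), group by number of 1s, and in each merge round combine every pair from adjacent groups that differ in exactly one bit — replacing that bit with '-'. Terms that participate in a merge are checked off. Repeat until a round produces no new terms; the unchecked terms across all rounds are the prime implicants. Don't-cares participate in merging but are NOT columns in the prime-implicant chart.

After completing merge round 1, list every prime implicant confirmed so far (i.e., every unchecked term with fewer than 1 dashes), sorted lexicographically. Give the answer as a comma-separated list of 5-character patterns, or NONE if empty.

size-2^0 implicants → 00110  01000  01011(✓)  10001(✓)  10010  10111(✓)  11001(✓)  11011(✓)  11111(✓)
size-2^1 implicants → -1011  1-001  1-111  11-11  110-1
Unchecked terms (primes): -1011, 00110, 01000, 1-001, 1-111, 10010, 11-11, 110-1

00110, 01000, 10010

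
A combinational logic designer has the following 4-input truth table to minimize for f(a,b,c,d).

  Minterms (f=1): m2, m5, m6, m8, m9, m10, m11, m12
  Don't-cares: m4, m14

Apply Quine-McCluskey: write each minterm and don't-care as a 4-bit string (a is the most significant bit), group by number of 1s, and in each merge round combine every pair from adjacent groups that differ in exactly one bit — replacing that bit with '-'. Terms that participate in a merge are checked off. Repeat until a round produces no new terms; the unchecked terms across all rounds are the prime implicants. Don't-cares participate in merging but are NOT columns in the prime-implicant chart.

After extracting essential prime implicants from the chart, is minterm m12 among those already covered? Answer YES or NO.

NO

size-2^0 implicants → 0010(✓)  0100(✓)  0101(✓)  0110(✓)  1000(✓)  1001(✓)  1010(✓)  1011(✓)  1100(✓)  1110(✓)
size-2^1 implicants → -010(✓)  -100(✓)  -110(✓)  0-10(✓)  01-0(✓)  010-  1-00(✓)  1-10(✓)  10-0(✓)  10-1(✓)  100-(✓)  101-(✓)  11-0(✓)
size-2^2 implicants → --10  -1-0  1--0  10--
Unchecked terms (primes): --10, -1-0, 010-, 1--0, 10--
Minterm coverage:
  m2 ⊆ --10 [E]
  m5 ⊆ 010- [E]
  m6 ⊆ --10,-1-0
  m8 ⊆ 1--0,10--
  m9 ⊆ 10-- [E]
  m10 ⊆ --10,1--0,10--
  m11 ⊆ 10-- [E]
  m12 ⊆ -1-0,1--0
E = {--10, 010-, 10--}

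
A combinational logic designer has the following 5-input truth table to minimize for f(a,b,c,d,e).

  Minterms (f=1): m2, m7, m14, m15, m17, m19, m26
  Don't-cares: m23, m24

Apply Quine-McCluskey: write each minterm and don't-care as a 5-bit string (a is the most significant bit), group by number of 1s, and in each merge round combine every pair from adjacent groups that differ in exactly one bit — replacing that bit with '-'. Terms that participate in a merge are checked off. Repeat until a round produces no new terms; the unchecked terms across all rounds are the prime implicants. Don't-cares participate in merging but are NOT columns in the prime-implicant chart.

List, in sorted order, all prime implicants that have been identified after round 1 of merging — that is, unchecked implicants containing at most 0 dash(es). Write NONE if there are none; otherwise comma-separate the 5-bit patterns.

00010

[col 0] 00010, 00111*, 01110*, 01111*, 10001*, 10011*, 10111*, 11000*, 11010*
[col 1] -0111, 0-111, 0111-, 10-11, 100-1, 110-0
Prime implicants: -0111, 0-111, 00010, 0111-, 10-11, 100-1, 110-0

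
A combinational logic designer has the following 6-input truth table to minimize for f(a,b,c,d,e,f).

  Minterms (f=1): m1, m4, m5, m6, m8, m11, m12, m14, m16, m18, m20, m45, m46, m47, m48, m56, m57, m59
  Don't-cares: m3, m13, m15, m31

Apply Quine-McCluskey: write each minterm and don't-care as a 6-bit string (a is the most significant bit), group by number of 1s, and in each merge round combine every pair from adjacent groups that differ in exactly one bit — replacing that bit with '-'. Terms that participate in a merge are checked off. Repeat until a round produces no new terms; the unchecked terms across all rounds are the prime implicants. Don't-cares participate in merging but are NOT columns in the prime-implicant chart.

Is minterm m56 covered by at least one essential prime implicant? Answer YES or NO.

Round 0: 000001✓ 000011✓ 000100✓ 000101✓ 000110✓ 001000✓ 001011✓ 001100✓ 001101✓ 001110✓ 001111✓ 010000✓ 010010✓ 010100✓ 011111✓ 101101✓ 101110✓ 101111✓ 110000✓ 111000✓ 111001✓ 111011✓
Round 1: -01101✓ -01110✓ -01111✓ -10000 0-0100 0-1111 00-011 00-100✓ 00-101✓ 00-110✓ 000-01 0000-1 0001-0✓ 00010-✓ 001-00 001-11 0011-0✓ 0011-1✓ 00110-✓ 00111-✓ 010-00 0100-0 1011-1✓ 10111-✓ 11-000 1110-1 11100-
Round 2: -011-1 -0111- 00-1-0 00-10- 0011--
PIs = {-011-1, -0111-, -10000, 0-0100, 0-1111, 00-011, 00-1-0, 00-10-, 000-01, 0000-1, 001-00, 001-11, 0011--, 010-00, 0100-0, 11-000, 1110-1, 11100-}
Coverage chart:
  m1: 000-01,0000-1
  m4: 0-0100,00-1-0,00-10-
  m5: 00-10-,000-01
  m6: 00-1-0 ←essential
  m8: 001-00 ←essential
  m11: 00-011,001-11
  m12: 00-1-0,00-10-,001-00,0011--
  m14: -0111-,00-1-0,0011--
  m16: -10000,010-00,0100-0
  m18: 0100-0 ←essential
  m20: 0-0100,010-00
  m45: -011-1 ←essential
  m46: -0111- ←essential
  m47: -011-1,-0111-
  m48: -10000,11-000
  m56: 11-000,11100-
  m57: 1110-1,11100-
  m59: 1110-1 ←essential
Essential: -011-1, -0111-, 00-1-0, 001-00, 0100-0, 1110-1

NO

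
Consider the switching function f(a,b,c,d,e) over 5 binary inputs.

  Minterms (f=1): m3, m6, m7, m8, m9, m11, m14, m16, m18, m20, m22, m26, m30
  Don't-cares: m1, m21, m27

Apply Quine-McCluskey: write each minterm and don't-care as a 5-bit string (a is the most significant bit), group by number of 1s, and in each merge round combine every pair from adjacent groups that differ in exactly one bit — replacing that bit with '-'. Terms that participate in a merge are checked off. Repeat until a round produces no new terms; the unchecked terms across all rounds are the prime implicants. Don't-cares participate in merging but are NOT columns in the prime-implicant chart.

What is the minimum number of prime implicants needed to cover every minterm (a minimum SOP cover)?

Round 0: 00001✓ 00011✓ 00110✓ 00111✓ 01000✓ 01001✓ 01011✓ 01110✓ 10000✓ 10010✓ 10100✓ 10101✓ 10110✓ 11010✓ 11011✓ 11110✓
Round 1: -0110✓ -1011 -1110✓ 0-001✓ 0-011✓ 0-110✓ 00-11 000-1✓ 0011- 010-1✓ 0100- 1-010✓ 1-110✓ 10-00✓ 10-10✓ 100-0✓ 101-0✓ 1010- 11-10✓ 1101-
Round 2: --110 0-0-1 1--10 10--0
PIs = {--110, -1011, 0-0-1, 00-11, 0011-, 0100-, 1--10, 10--0, 1010-, 1101-}
Coverage chart:
  m3: 0-0-1,00-11
  m6: --110,0011-
  m7: 00-11,0011-
  m8: 0100- ←essential
  m9: 0-0-1,0100-
  m11: -1011,0-0-1
  m14: --110 ←essential
  m16: 10--0 ←essential
  m18: 1--10,10--0
  m20: 10--0,1010-
  m22: --110,1--10,10--0
  m26: 1--10,1101-
  m30: --110,1--10
Essential: --110, 0100-, 10--0
Petrick residual → -1011, 00-11, 1--10
Min cover (6 terms): cde' + bc'de + a'b'de + a'bc'd' + ade' + ab'e'

6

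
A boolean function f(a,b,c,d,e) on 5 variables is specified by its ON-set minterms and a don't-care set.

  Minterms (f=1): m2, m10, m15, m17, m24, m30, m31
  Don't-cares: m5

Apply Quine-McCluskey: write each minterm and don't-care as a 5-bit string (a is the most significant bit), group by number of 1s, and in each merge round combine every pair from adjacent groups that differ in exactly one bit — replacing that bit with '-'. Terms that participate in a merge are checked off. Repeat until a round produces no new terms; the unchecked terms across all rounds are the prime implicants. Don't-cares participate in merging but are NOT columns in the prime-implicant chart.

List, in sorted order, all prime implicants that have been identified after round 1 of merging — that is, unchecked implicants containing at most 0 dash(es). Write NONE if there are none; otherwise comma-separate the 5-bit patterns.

Round 0: 00010✓ 00101 01010✓ 01111✓ 10001 11000 11110✓ 11111✓
Round 1: -1111 0-010 1111-
PIs = {-1111, 0-010, 00101, 10001, 11000, 1111-}

00101, 10001, 11000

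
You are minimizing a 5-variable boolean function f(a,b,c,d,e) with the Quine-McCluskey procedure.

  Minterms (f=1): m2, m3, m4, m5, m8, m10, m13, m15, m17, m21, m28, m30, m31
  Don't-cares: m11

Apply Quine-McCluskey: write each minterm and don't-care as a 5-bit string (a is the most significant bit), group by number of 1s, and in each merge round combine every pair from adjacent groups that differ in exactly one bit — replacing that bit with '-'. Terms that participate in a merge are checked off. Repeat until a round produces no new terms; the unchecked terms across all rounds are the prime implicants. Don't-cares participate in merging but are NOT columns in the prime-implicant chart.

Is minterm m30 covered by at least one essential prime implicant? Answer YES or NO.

[col 0] 00010*, 00011*, 00100*, 00101*, 01000*, 01010*, 01011*, 01101*, 01111*, 10001*, 10101*, 11100*, 11110*, 11111*
[col 1] -0101, -1111, 0-010*, 0-011*, 0-101, 0001-*, 0010-, 01-11, 010-0, 0101-*, 011-1, 10-01, 111-0, 1111-
[col 2] 0-01-
Prime implicants: -0101, -1111, 0-01-, 0-101, 0010-, 01-11, 010-0, 011-1, 10-01, 111-0, 1111-
PI chart (minterm → PIs covering it):
  2 | 0-01-  (sole → essential)
  3 | 0-01-  (sole → essential)
  4 | 0010-  (sole → essential)
  5 | -0101,0-101,0010-
  8 | 010-0  (sole → essential)
  10 | 0-01-,010-0
  13 | 0-101,011-1
  15 | -1111,01-11,011-1
  17 | 10-01  (sole → essential)
  21 | -0101,10-01
  28 | 111-0  (sole → essential)
  30 | 111-0,1111-
  31 | -1111,1111-
Essential prime implicants: 0-01-, 0010-, 010-0, 10-01, 111-0

YES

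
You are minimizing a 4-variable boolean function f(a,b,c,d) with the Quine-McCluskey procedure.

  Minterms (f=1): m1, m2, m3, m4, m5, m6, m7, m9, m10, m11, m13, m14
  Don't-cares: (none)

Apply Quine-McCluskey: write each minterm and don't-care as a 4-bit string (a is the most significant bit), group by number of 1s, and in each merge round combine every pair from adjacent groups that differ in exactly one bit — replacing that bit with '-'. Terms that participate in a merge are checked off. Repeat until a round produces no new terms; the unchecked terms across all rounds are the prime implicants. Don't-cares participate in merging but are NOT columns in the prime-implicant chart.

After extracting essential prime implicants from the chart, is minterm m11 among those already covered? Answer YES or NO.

Round 0: 0001✓ 0010✓ 0011✓ 0100✓ 0101✓ 0110✓ 0111✓ 1001✓ 1010✓ 1011✓ 1101✓ 1110✓
Round 1: -001✓ -010✓ -011✓ -101✓ -110✓ 0-01✓ 0-10✓ 0-11✓ 00-1✓ 001-✓ 01-0✓ 01-1✓ 010-✓ 011-✓ 1-01✓ 1-10✓ 10-1✓ 101-✓
Round 2: --01 --10 -0-1 -01- 0--1 0-1- 01--
PIs = {--01, --10, -0-1, -01-, 0--1, 0-1-, 01--}
Coverage chart:
  m1: --01,-0-1,0--1
  m2: --10,-01-,0-1-
  m3: -0-1,-01-,0--1,0-1-
  m4: 01-- ←essential
  m5: --01,0--1,01--
  m6: --10,0-1-,01--
  m7: 0--1,0-1-,01--
  m9: --01,-0-1
  m10: --10,-01-
  m11: -0-1,-01-
  m13: --01 ←essential
  m14: --10 ←essential
Essential: --01, --10, 01--

NO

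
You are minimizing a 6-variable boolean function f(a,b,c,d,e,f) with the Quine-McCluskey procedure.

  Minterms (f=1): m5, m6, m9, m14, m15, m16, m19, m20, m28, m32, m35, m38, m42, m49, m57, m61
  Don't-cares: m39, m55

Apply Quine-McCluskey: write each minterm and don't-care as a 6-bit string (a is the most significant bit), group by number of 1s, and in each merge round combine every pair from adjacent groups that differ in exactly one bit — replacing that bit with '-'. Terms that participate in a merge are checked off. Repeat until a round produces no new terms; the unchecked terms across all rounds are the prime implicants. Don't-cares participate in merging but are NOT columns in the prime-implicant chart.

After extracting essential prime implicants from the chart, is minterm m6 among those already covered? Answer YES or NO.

size-2^0 implicants → 000101  000110(✓)  001001  001110(✓)  001111(✓)  010000(✓)  010011  010100(✓)  011100(✓)  100000  100011(✓)  100110(✓)  100111(✓)  101010  110001(✓)  110111(✓)  111001(✓)  111101(✓)
size-2^1 implicants → -00110  00-110  00111-  01-100  010-00  1-0111  100-11  10011-  11-001  111-01
Unchecked terms (primes): -00110, 00-110, 000101, 001001, 00111-, 01-100, 010-00, 010011, 1-0111, 100-11, 100000, 10011-, 101010, 11-001, 111-01
Minterm coverage:
  m5 ⊆ 000101 [E]
  m6 ⊆ -00110,00-110
  m9 ⊆ 001001 [E]
  m14 ⊆ 00-110,00111-
  m15 ⊆ 00111- [E]
  m16 ⊆ 010-00 [E]
  m19 ⊆ 010011 [E]
  m20 ⊆ 01-100,010-00
  m28 ⊆ 01-100 [E]
  m32 ⊆ 100000 [E]
  m35 ⊆ 100-11 [E]
  m38 ⊆ -00110,10011-
  m42 ⊆ 101010 [E]
  m49 ⊆ 11-001 [E]
  m57 ⊆ 11-001,111-01
  m61 ⊆ 111-01 [E]
E = {000101, 001001, 00111-, 01-100, 010-00, 010011, 100-11, 100000, 101010, 11-001, 111-01}

NO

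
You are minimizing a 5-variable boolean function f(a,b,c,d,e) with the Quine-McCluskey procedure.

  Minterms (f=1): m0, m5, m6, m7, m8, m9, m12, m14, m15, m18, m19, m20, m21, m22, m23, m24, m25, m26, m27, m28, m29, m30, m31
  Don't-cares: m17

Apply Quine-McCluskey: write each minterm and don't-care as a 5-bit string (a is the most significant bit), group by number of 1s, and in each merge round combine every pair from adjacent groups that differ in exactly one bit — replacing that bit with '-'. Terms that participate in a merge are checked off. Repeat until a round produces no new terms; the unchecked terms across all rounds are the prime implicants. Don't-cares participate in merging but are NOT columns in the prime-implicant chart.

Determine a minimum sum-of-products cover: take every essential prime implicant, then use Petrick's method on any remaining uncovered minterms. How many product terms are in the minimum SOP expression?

[col 0] 00000*, 00101*, 00110*, 00111*, 01000*, 01001*, 01100*, 01110*, 01111*, 10001*, 10010*, 10011*, 10100*, 10101*, 10110*, 10111*, 11000*, 11001*, 11010*, 11011*, 11100*, 11101*, 11110*, 11111*
[col 1] -0101*, -0110*, -0111*, -1000*, -1001*, -1100*, -1110*, -1111*, 0-000, 0-110*, 0-111*, 001-1*, 0011-*, 01-00*, 0100-*, 011-0*, 0111-*, 1-001*, 1-010*, 1-011*, 1-100*, 1-101*, 1-110*, 1-111*, 10-01*, 10-10*, 10-11*, 100-1*, 1001-*, 101-0*, 101-1*, 1010-*, 1011-*, 11-00*, 11-01*, 11-10*, 11-11*, 110-0*, 110-1*, 1100-*, 1101-*, 111-0*, 111-1*, 1110-*, 1111-*
[col 2] --110*, --111*, -01-1, -011-*, -1-00, -100-, -11-0, -111-*, 0-11-*, 1--01*, 1--10*, 1--11*, 1-0-1*, 1-01-*, 1-1-0*, 1-1-1*, 1-10-*, 1-11-*, 10--1*, 10-1-*, 101--*, 11--0*, 11--1*, 11-0-*, 11-1-*, 110--*, 111--*
[col 3] --11-, 1---1, 1--1-, 1-1--, 11---
Prime implicants: --11-, -01-1, -1-00, -100-, -11-0, 0-000, 1---1, 1--1-, 1-1--, 11---
PI chart (minterm → PIs covering it):
  0 | 0-000  (sole → essential)
  5 | -01-1  (sole → essential)
  6 | --11-  (sole → essential)
  7 | --11-,-01-1
  8 | -1-00,-100-,0-000
  9 | -100-  (sole → essential)
  12 | -1-00,-11-0
  14 | --11-,-11-0
  15 | --11-  (sole → essential)
  18 | 1--1-  (sole → essential)
  19 | 1---1,1--1-
  20 | 1-1--  (sole → essential)
  21 | -01-1,1---1,1-1--
  22 | --11-,1--1-,1-1--
  23 | --11-,-01-1,1---1,1--1-,1-1--
  24 | -1-00,-100-,11---
  25 | -100-,1---1,11---
  26 | 1--1-,11---
  27 | 1---1,1--1-,11---
  28 | -1-00,-11-0,1-1--,11---
  29 | 1---1,1-1--,11---
  30 | --11-,-11-0,1--1-,1-1--,11---
  31 | --11-,1---1,1--1-,1-1--,11---
Essential prime implicants: --11-, -01-1, -100-, 0-000, 1--1-, 1-1--
Petrick residual → -1-00
Minimum SOP uses 7 PIs: cd + b'ce + bd'e' + bc'd' + a'c'd'e' + ad + ac

7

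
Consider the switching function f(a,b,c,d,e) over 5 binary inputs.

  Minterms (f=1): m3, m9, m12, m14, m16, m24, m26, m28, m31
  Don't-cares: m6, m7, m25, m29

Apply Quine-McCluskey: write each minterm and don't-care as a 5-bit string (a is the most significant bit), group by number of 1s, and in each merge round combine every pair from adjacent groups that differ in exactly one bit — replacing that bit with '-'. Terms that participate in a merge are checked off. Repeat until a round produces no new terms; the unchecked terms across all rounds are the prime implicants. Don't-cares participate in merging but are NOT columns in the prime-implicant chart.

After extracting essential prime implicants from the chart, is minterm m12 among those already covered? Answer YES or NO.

NO

[col 0] 00011*, 00110*, 00111*, 01001*, 01100*, 01110*, 10000*, 11000*, 11001*, 11010*, 11100*, 11101*, 11111*
[col 1] -1001, -1100, 0-110, 00-11, 0011-, 011-0, 1-000, 11-00*, 11-01*, 110-0, 1100-*, 111-1, 1110-*
[col 2] 11-0-
Prime implicants: -1001, -1100, 0-110, 00-11, 0011-, 011-0, 1-000, 11-0-, 110-0, 111-1
PI chart (minterm → PIs covering it):
  3 | 00-11  (sole → essential)
  9 | -1001  (sole → essential)
  12 | -1100,011-0
  14 | 0-110,011-0
  16 | 1-000  (sole → essential)
  24 | 1-000,11-0-,110-0
  26 | 110-0  (sole → essential)
  28 | -1100,11-0-
  31 | 111-1  (sole → essential)
Essential prime implicants: -1001, 00-11, 1-000, 110-0, 111-1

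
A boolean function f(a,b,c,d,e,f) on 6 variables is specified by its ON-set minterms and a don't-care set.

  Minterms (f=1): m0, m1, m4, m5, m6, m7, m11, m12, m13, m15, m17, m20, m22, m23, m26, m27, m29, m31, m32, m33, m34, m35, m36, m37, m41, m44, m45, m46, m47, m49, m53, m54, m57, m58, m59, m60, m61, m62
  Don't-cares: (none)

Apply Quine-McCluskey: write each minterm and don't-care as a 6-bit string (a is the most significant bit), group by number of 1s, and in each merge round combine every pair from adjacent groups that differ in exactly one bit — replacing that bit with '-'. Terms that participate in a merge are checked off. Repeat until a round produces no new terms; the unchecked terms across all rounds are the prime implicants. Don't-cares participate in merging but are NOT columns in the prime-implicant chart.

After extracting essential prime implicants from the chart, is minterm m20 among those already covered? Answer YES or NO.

[col 0] 000000*, 000001*, 000100*, 000101*, 000110*, 000111*, 001011*, 001100*, 001101*, 001111*, 010001*, 010100*, 010110*, 010111*, 011010*, 011011*, 011101*, 011111*, 100000*, 100001*, 100010*, 100011*, 100100*, 100101*, 101001*, 101100*, 101101*, 101110*, 101111*, 110001*, 110101*, 110110*, 111001*, 111010*, 111011*, 111100*, 111101*, 111110*
[col 1] -00000*, -00001*, -00100*, -00101*, -01100*, -01101*, -01111*, -10001*, -10110, -11010*, -11011*, -11101*, 0-0001*, 0-0100*, 0-0110*, 0-0111*, 0-1011*, 0-1101*, 0-1111*, 00-100*, 00-101*, 00-111*, 000-00*, 000-01*, 00000-*, 0001-0*, 0001-1*, 00010-*, 00011-*, 001-11*, 0011-1*, 00110-*, 01-111*, 0101-0*, 01011-*, 011-11*, 01101-*, 0111-1*, 1-0001*, 1-0101*, 1-1001*, 1-1100*, 1-1101*, 1-1110*, 10-001*, 10-100*, 10-101*, 100-00*, 100-01*, 1000-0*, 1000-1*, 10000-*, 10001-*, 10010-*, 101-01*, 1011-0*, 1011-1*, 10110-*, 10111-*, 11-001*, 11-101*, 11-110, 110-01*, 111-01*, 111-10, 1110-1, 11101-*, 1111-0*, 11110-*
[col 2] --0001, --1101, -0-100*, -0-101*, -00-00*, -00-01*, -0000-*, -0010-*, -011-1, -0110-*, -1101-, 0--111, 0-01-0, 0-011-, 0-1-11, 0-11-1, 00-1-1, 00-10-*, 000-0-*, 0001--, 1--001*, 1--101*, 1-0-01*, 1-1-01*, 1-11-0, 1-110-, 10--01*, 10-10-*, 100-0-*, 1000--, 1011--, 11--01*
[col 3] -0-10-, -00-0-, 1---01
Prime implicants: --0001, --1101, -0-10-, -00-0-, -011-1, -10110, -1101-, 0--111, 0-01-0, 0-011-, 0-1-11, 0-11-1, 00-1-1, 0001--, 1---01, 1-11-0, 1-110-, 1000--, 1011--, 11-110, 111-10, 1110-1
PI chart (minterm → PIs covering it):
  0 | -00-0-  (sole → essential)
  1 | --0001,-00-0-
  4 | -0-10-,-00-0-,0-01-0,0001--
  5 | -0-10-,-00-0-,00-1-1,0001--
  6 | 0-01-0,0-011-,0001--
  7 | 0--111,0-011-,00-1-1,0001--
  11 | 0-1-11  (sole → essential)
  12 | -0-10-  (sole → essential)
  13 | --1101,-0-10-,-011-1,0-11-1,00-1-1
  15 | -011-1,0--111,0-1-11,0-11-1,00-1-1
  17 | --0001  (sole → essential)
  20 | 0-01-0  (sole → essential)
  22 | -10110,0-01-0,0-011-
  23 | 0--111,0-011-
  26 | -1101-  (sole → essential)
  27 | -1101-,0-1-11
  29 | --1101,0-11-1
  31 | 0--111,0-1-11,0-11-1
  32 | -00-0-,1000--
  33 | --0001,-00-0-,1---01,1000--
  34 | 1000--  (sole → essential)
  35 | 1000--  (sole → essential)
  36 | -0-10-,-00-0-
  37 | -0-10-,-00-0-,1---01
  41 | 1---01  (sole → essential)
  44 | -0-10-,1-11-0,1-110-,1011--
  45 | --1101,-0-10-,-011-1,1---01,1-110-,1011--
  46 | 1-11-0,1011--
  47 | -011-1,1011--
  49 | --0001,1---01
  53 | 1---01  (sole → essential)
  54 | -10110,11-110
  57 | 1---01,1110-1
  58 | -1101-,111-10
  59 | -1101-,1110-1
  60 | 1-11-0,1-110-
  61 | --1101,1---01,1-110-
  62 | 1-11-0,11-110,111-10
Essential prime implicants: --0001, -0-10-, -00-0-, -1101-, 0-01-0, 0-1-11, 1---01, 1000--

YES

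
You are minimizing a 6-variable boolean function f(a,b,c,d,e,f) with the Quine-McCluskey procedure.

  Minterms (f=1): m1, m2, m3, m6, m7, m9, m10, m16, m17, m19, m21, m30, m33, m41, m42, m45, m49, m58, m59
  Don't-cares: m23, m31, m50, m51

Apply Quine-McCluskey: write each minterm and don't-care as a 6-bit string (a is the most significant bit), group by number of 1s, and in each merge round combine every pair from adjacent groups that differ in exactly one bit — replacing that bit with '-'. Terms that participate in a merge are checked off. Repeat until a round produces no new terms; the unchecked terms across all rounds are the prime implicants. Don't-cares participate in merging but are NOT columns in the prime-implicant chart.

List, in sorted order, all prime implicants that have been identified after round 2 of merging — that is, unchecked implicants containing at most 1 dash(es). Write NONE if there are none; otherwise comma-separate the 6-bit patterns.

size-2^0 implicants → 000001(✓)  000010(✓)  000011(✓)  000110(✓)  000111(✓)  001001(✓)  001010(✓)  010000(✓)  010001(✓)  010011(✓)  010101(✓)  010111(✓)  011110(✓)  011111(✓)  100001(✓)  101001(✓)  101010(✓)  101101(✓)  110001(✓)  110010(✓)  110011(✓)  111010(✓)  111011(✓)
size-2^1 implicants → -00001(✓)  -01001(✓)  -01010  -10001(✓)  -10011(✓)  0-0001(✓)  0-0011(✓)  0-0111(✓)  00-001(✓)  00-010  000-10(✓)  000-11(✓)  0000-1(✓)  00001-(✓)  00011-(✓)  01-111  010-01(✓)  010-11(✓)  0100-1(✓)  01000-  0101-1(✓)  01111-  1-0001(✓)  1-1010  10-001(✓)  101-01  11-010(✓)  11-011(✓)  1100-1(✓)  11001-(✓)  11101-(✓)
size-2^2 implicants → --0001  -0-001  -100-1  0-0-11  0-00-1  000-1-  010--1  11-01-
Unchecked terms (primes): --0001, -0-001, -01010, -100-1, 0-0-11, 0-00-1, 00-010, 000-1-, 01-111, 010--1, 01000-, 01111-, 1-1010, 101-01, 11-01-

-01010, 00-010, 01-111, 01000-, 01111-, 1-1010, 101-01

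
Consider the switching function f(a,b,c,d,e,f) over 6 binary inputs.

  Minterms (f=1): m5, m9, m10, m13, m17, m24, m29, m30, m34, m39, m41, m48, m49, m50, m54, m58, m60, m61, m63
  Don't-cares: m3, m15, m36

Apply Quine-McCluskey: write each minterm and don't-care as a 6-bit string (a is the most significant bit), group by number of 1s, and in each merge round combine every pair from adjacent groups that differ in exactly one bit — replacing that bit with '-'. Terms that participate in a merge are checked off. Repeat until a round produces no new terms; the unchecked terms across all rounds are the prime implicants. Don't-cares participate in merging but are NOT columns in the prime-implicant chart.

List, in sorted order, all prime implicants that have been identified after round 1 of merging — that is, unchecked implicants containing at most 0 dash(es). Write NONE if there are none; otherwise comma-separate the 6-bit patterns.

size-2^0 implicants → 000011  000101(✓)  001001(✓)  001010  001101(✓)  001111(✓)  010001(✓)  011000  011101(✓)  011110  100010(✓)  100100  100111  101001(✓)  110000(✓)  110001(✓)  110010(✓)  110110(✓)  111010(✓)  111100(✓)  111101(✓)  111111(✓)
size-2^1 implicants → -01001  -10001  -11101  0-1101  00-101  001-01  0011-1  1-0010  11-010  110-10  1100-0  11000-  1111-1  11110-
Unchecked terms (primes): -01001, -10001, -11101, 0-1101, 00-101, 000011, 001-01, 001010, 0011-1, 011000, 011110, 1-0010, 100100, 100111, 11-010, 110-10, 1100-0, 11000-, 1111-1, 11110-

000011, 001010, 011000, 011110, 100100, 100111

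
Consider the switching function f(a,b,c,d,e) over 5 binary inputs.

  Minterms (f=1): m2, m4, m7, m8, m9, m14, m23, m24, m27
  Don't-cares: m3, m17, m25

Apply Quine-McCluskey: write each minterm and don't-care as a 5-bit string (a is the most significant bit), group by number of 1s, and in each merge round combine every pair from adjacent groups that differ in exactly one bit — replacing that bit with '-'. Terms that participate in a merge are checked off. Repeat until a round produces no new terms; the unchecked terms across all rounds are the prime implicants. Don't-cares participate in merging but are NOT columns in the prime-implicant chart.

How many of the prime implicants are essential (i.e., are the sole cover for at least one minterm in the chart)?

6

[col 0] 00010*, 00011*, 00100, 00111*, 01000*, 01001*, 01110, 10001*, 10111*, 11000*, 11001*, 11011*
[col 1] -0111, -1000*, -1001*, 00-11, 0001-, 0100-*, 1-001, 110-1, 1100-*
[col 2] -100-
Prime implicants: -0111, -100-, 00-11, 0001-, 00100, 01110, 1-001, 110-1
PI chart (minterm → PIs covering it):
  2 | 0001-  (sole → essential)
  4 | 00100  (sole → essential)
  7 | -0111,00-11
  8 | -100-  (sole → essential)
  9 | -100-  (sole → essential)
  14 | 01110  (sole → essential)
  23 | -0111  (sole → essential)
  24 | -100-  (sole → essential)
  27 | 110-1  (sole → essential)
Essential prime implicants: -0111, -100-, 0001-, 00100, 01110, 110-1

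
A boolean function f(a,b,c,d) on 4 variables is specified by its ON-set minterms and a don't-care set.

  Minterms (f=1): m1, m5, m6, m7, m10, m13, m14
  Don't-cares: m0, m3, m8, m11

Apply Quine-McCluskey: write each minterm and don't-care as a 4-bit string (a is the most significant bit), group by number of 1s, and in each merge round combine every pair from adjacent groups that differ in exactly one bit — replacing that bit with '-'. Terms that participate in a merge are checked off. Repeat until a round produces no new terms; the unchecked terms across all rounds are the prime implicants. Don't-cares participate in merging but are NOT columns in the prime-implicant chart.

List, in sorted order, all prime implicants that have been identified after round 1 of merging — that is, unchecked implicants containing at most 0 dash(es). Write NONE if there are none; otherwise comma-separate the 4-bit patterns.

NONE

size-2^0 implicants → 0000(✓)  0001(✓)  0011(✓)  0101(✓)  0110(✓)  0111(✓)  1000(✓)  1010(✓)  1011(✓)  1101(✓)  1110(✓)
size-2^1 implicants → -000  -011  -101  -110  0-01(✓)  0-11(✓)  00-1(✓)  000-  01-1(✓)  011-  1-10  10-0  101-
size-2^2 implicants → 0--1
Unchecked terms (primes): -000, -011, -101, -110, 0--1, 000-, 011-, 1-10, 10-0, 101-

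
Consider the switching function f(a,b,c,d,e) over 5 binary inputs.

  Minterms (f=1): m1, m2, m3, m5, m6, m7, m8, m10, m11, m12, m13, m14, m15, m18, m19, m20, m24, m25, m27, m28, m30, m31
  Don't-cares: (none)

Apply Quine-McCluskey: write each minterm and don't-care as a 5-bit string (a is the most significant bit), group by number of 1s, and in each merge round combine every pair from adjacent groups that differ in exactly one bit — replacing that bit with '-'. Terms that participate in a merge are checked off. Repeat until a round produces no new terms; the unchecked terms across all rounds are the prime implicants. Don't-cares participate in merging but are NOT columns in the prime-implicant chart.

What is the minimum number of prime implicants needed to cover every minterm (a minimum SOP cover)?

size-2^0 implicants → 00001(✓)  00010(✓)  00011(✓)  00101(✓)  00110(✓)  00111(✓)  01000(✓)  01010(✓)  01011(✓)  01100(✓)  01101(✓)  01110(✓)  01111(✓)  10010(✓)  10011(✓)  10100(✓)  11000(✓)  11001(✓)  11011(✓)  11100(✓)  11110(✓)  11111(✓)
size-2^1 implicants → -0010(✓)  -0011(✓)  -1000(✓)  -1011(✓)  -1100(✓)  -1110(✓)  -1111(✓)  0-010(✓)  0-011(✓)  0-101(✓)  0-110(✓)  0-111(✓)  00-01(✓)  00-10(✓)  00-11(✓)  000-1(✓)  0001-(✓)  001-1(✓)  0011-(✓)  01-00(✓)  01-10(✓)  01-11(✓)  010-0(✓)  0101-(✓)  011-0(✓)  011-1(✓)  0110-(✓)  0111-(✓)  1-011(✓)  1-100  1001-(✓)  11-00(✓)  11-11(✓)  110-1  1100-  111-0(✓)  1111-(✓)
size-2^2 implicants → --011  -001-  -1-00  -1-11  -11-0  -111-  0--10(✓)  0--11(✓)  0-01-(✓)  0-1-1  0-11-(✓)  00--1  00-1-(✓)  01--0  01-1-(✓)  011--
size-2^3 implicants → 0--1-
Unchecked terms (primes): --011, -001-, -1-00, -1-11, -11-0, -111-, 0--1-, 0-1-1, 00--1, 01--0, 011--, 1-100, 110-1, 1100-
Minterm coverage:
  m1 ⊆ 00--1 [E]
  m2 ⊆ -001-,0--1-
  m3 ⊆ --011,-001-,0--1-,00--1
  m5 ⊆ 0-1-1,00--1
  m6 ⊆ 0--1- [E]
  m7 ⊆ 0--1-,0-1-1,00--1
  m8 ⊆ -1-00,01--0
  m10 ⊆ 0--1-,01--0
  m11 ⊆ --011,-1-11,0--1-
  m12 ⊆ -1-00,-11-0,01--0,011--
  m13 ⊆ 0-1-1,011--
  m14 ⊆ -11-0,-111-,0--1-,01--0,011--
  m15 ⊆ -1-11,-111-,0--1-,0-1-1,011--
  m18 ⊆ -001- [E]
  m19 ⊆ --011,-001-
  m20 ⊆ 1-100 [E]
  m24 ⊆ -1-00,1100-
  m25 ⊆ 110-1,1100-
  m27 ⊆ --011,-1-11,110-1
  m28 ⊆ -1-00,-11-0,1-100
  m30 ⊆ -11-0,-111-
  m31 ⊆ -1-11,-111-
E = {-001-, 0--1-, 00--1, 1-100}
Petrick residual → -1-00, -111-, 0-1-1, 110-1
Cover = b'c'd + bd'e' + bcd + a'd + a'ce + a'b'e + acd'e' + abc'e  |cover|=8

8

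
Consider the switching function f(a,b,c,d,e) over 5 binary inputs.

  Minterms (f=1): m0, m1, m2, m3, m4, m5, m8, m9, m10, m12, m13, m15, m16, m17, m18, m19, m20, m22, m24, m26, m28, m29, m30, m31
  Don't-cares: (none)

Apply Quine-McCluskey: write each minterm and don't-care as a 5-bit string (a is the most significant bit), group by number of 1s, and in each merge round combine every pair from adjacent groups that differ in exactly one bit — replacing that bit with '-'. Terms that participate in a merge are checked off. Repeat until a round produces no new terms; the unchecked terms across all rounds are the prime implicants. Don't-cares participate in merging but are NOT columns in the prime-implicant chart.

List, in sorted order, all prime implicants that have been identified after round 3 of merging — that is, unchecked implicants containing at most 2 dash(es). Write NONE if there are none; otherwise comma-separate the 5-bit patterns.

-11-1, -110-, 111--

Round 0: 00000✓ 00001✓ 00010✓ 00011✓ 00100✓ 00101✓ 01000✓ 01001✓ 01010✓ 01100✓ 01101✓ 01111✓ 10000✓ 10001✓ 10010✓ 10011✓ 10100✓ 10110✓ 11000✓ 11010✓ 11100✓ 11101✓ 11110✓ 11111✓
Round 1: -0000✓ -0001✓ -0010✓ -0011✓ -0100✓ -1000✓ -1010✓ -1100✓ -1101✓ -1111✓ 0-000✓ 0-001✓ 0-010✓ 0-100✓ 0-101✓ 00-00✓ 00-01✓ 000-0✓ 000-1✓ 0000-✓ 0001-✓ 0010-✓ 01-00✓ 01-01✓ 010-0✓ 0100-✓ 011-1✓ 0110-✓ 1-000✓ 1-010✓ 1-100✓ 1-110✓ 10-00✓ 10-10✓ 100-0✓ 100-1✓ 1000-✓ 1001-✓ 101-0✓ 11-00✓ 11-10✓ 110-0✓ 111-0✓ 111-1✓ 1110-✓ 1111-✓
Round 2: --000✓ --010✓ --100✓ -0-00✓ -00-0✓ -00-1✓ -000-✓ -001-✓ -1-00✓ -10-0✓ -11-1 -110- 0--00✓ 0--01✓ 0-0-0✓ 0-00-✓ 0-10-✓ 00-0-✓ 000--✓ 01-0-✓ 1--00✓ 1--10✓ 1-0-0✓ 1-1-0✓ 10--0✓ 100--✓ 11--0✓ 111--
Round 3: ---00 --0-0 -00-- 0--0- 1---0
PIs = {---00, --0-0, -00--, -11-1, -110-, 0--0-, 1---0, 111--}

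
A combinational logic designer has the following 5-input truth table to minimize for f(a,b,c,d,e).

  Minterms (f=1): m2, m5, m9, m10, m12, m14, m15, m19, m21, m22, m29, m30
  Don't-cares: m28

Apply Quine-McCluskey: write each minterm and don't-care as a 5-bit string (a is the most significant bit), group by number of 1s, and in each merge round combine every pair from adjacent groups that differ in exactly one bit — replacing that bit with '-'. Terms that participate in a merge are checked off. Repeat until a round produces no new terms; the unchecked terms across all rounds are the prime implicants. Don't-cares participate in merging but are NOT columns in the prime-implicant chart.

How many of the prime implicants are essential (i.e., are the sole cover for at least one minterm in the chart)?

7

[col 0] 00010*, 00101*, 01001, 01010*, 01100*, 01110*, 01111*, 10011, 10101*, 10110*, 11100*, 11101*, 11110*
[col 1] -0101, -1100*, -1110*, 0-010, 01-10, 011-0*, 0111-, 1-101, 1-110, 111-0*, 1110-
[col 2] -11-0
Prime implicants: -0101, -11-0, 0-010, 01-10, 01001, 0111-, 1-101, 1-110, 10011, 1110-
PI chart (minterm → PIs covering it):
  2 | 0-010  (sole → essential)
  5 | -0101  (sole → essential)
  9 | 01001  (sole → essential)
  10 | 0-010,01-10
  12 | -11-0  (sole → essential)
  14 | -11-0,01-10,0111-
  15 | 0111-  (sole → essential)
  19 | 10011  (sole → essential)
  21 | -0101,1-101
  22 | 1-110  (sole → essential)
  29 | 1-101,1110-
  30 | -11-0,1-110
Essential prime implicants: -0101, -11-0, 0-010, 01001, 0111-, 1-110, 10011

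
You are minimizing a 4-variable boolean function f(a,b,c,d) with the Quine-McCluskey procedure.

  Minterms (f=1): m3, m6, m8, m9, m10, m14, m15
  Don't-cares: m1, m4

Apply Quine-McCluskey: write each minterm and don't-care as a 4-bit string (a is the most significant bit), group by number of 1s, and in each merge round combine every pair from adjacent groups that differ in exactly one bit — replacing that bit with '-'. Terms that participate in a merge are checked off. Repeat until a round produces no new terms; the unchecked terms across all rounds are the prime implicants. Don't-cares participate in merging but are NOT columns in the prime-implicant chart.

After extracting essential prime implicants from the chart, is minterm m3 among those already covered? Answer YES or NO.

YES

Round 0: 0001✓ 0011✓ 0100✓ 0110✓ 1000✓ 1001✓ 1010✓ 1110✓ 1111✓
Round 1: -001 -110 00-1 01-0 1-10 10-0 100- 111-
PIs = {-001, -110, 00-1, 01-0, 1-10, 10-0, 100-, 111-}
Coverage chart:
  m3: 00-1 ←essential
  m6: -110,01-0
  m8: 10-0,100-
  m9: -001,100-
  m10: 1-10,10-0
  m14: -110,1-10,111-
  m15: 111- ←essential
Essential: 00-1, 111-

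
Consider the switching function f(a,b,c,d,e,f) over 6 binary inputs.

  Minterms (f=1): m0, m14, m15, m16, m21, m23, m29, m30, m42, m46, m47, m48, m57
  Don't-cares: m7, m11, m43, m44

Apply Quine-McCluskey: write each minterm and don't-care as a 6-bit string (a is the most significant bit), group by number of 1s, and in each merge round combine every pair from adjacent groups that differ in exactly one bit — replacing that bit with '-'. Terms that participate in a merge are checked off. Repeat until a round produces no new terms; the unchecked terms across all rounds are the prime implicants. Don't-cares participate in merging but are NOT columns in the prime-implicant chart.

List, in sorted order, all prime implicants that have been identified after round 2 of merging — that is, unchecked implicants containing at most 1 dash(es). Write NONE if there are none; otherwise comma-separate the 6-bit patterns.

-10000, 0-0000, 0-0111, 0-1110, 00-111, 01-101, 0101-1, 1011-0, 111001

size-2^0 implicants → 000000(✓)  000111(✓)  001011(✓)  001110(✓)  001111(✓)  010000(✓)  010101(✓)  010111(✓)  011101(✓)  011110(✓)  101010(✓)  101011(✓)  101100(✓)  101110(✓)  101111(✓)  110000(✓)  111001
size-2^1 implicants → -01011(✓)  -01110(✓)  -01111(✓)  -10000  0-0000  0-0111  0-1110  00-111  001-11(✓)  00111-(✓)  01-101  0101-1  101-10(✓)  101-11(✓)  10101-(✓)  1011-0  10111-(✓)
size-2^2 implicants → -01-11  -0111-  101-1-
Unchecked terms (primes): -01-11, -0111-, -10000, 0-0000, 0-0111, 0-1110, 00-111, 01-101, 0101-1, 101-1-, 1011-0, 111001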